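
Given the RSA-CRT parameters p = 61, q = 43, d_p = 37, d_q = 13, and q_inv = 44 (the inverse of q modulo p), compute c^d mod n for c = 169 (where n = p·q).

1450

m₁ = c^(d_p) mod p: c ≡ 47 (mod 61), and 47^37 mod 61 = 47.
m₂ = c^(d_q) mod q: c ≡ 40 (mod 43), and 40^13 mod 43 = 31.
h = q_inv·(m₁ − m₂) mod p = 44·(47 − 31) mod 61 = 33.
m = m₂ + h·q = 31 + 33·43 = 1450.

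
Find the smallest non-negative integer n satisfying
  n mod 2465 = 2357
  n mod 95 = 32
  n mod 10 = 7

gcd(2465, 95) = 5 and 5 | (32 − 2357), so the pair is consistent; merging gives n ≡ 24542 (mod 46835), where 46835 = lcm(2465, 95).
gcd(46835, 10) = 5 and 5 | (7 − 24542), so the pair is consistent; merging gives n ≡ 71377 (mod 93670), where 93670 = lcm(46835, 10).
The solution is unique modulo lcm(2465, 95, 10) = 93670.

71377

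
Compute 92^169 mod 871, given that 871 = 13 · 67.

417

Mod 13: 92 ≡ 1; by Fermat, exponent reduces to 169 mod 12 = 1; 1^1 ≡ 1 (mod 13).
Mod 67: 92 ≡ 25; by Fermat, exponent reduces to 169 mod 66 = 37; 25^37 ≡ 15 (mod 67).
Combine by CRT: x ≡ 1 (mod 13), x ≡ 15 (mod 67) ⇒ x ≡ 417 (mod 871).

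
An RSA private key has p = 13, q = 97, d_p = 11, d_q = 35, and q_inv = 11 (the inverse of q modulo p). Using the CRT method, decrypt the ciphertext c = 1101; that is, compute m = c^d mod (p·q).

m₁ = c^(d_p) mod p: c ≡ 9 (mod 13), and 9^11 mod 13 = 3.
m₂ = c^(d_q) mod q: c ≡ 34 (mod 97), and 34^35 mod 97 = 19.
h = q_inv·(m₁ − m₂) mod p = 11·(3 − 19) mod 13 = 6.
m = m₂ + h·q = 19 + 6·97 = 601.

601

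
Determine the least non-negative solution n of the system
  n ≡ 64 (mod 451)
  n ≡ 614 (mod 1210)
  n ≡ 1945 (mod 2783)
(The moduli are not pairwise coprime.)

gcd(451, 1210) = 11 and 11 | (614 − 64), so the pair is consistent; merging gives n ≡ 9084 (mod 49610), where 49610 = lcm(451, 1210).
gcd(49610, 2783) = 121 and 121 | (1945 − 9084), so the pair is consistent; merging gives n ≡ 455574 (mod 1141030), where 1141030 = lcm(49610, 2783).
The solution is unique modulo lcm(451, 1210, 2783) = 1141030.

455574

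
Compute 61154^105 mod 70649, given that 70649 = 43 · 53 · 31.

Mod 43: 61154 ≡ 8; by Fermat, exponent reduces to 105 mod 42 = 21; 8^21 ≡ 42 (mod 43).
Mod 53: 61154 ≡ 45; by Fermat, exponent reduces to 105 mod 52 = 1; 45^1 ≡ 45 (mod 53).
Mod 31: 61154 ≡ 22; by Fermat, exponent reduces to 105 mod 30 = 15; 22^15 ≡ 30 (mod 31).
Combine by CRT: x ≡ 42 (mod 43), x ≡ 45 (mod 53), x ≡ 30 (mod 31) ⇒ x ≡ 25326 (mod 70649).

25326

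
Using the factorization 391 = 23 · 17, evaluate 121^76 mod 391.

Mod 23: 121 ≡ 6; by Fermat, exponent reduces to 76 mod 22 = 10; 6^10 ≡ 4 (mod 23).
Mod 17: 121 ≡ 2; by Fermat, exponent reduces to 76 mod 16 = 12; 2^12 ≡ 16 (mod 17).
Combine by CRT: x ≡ 4 (mod 23), x ≡ 16 (mod 17) ⇒ x ≡ 50 (mod 391).

50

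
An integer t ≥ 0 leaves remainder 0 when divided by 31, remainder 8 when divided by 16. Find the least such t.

248

From t ≡ 0 (mod 31) write t = 0 + 31s. Substituting into t ≡ 8 (mod 16) gives 31s ≡ 8 (mod 16), and since 15⁻¹ ≡ 15 (mod 16), s ≡ 8. Hence t ≡ 0 + 31·8 = 248 (mod 496).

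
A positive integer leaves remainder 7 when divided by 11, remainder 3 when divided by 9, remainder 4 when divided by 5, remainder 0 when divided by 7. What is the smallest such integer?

From x ≡ 7 (mod 11) write x = 7 + 11t. Substituting into x ≡ 3 (mod 9) gives 11t ≡ 5 (mod 9), and since 2⁻¹ ≡ 5 (mod 9), t ≡ 7. Hence x ≡ 7 + 11·7 = 84 (mod 99).
From x ≡ 84 (mod 99) write x = 84 + 99t. Substituting into x ≡ 4 (mod 5) gives 99t ≡ 0 (mod 5), and since 4⁻¹ ≡ 4 (mod 5), t ≡ 0. Hence x ≡ 84 + 99·0 = 84 (mod 495).
From x ≡ 84 (mod 495) write x = 84 + 495t. Substituting into x ≡ 0 (mod 7) gives 495t ≡ 0 (mod 7), and since 5⁻¹ ≡ 3 (mod 7), t ≡ 0. Hence x ≡ 84 + 495·0 = 84 (mod 3465).

84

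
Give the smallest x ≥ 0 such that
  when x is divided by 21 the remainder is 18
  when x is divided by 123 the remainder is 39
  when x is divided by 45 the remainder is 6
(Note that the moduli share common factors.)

gcd(21, 123) = 3 and 3 | (39 − 18), so the pair is consistent; merging gives x ≡ 39 (mod 861), where 861 = lcm(21, 123).
gcd(861, 45) = 3 and 3 | (6 − 39), so the pair is consistent; merging gives x ≡ 1761 (mod 12915), where 12915 = lcm(861, 45).
The solution is unique modulo lcm(21, 123, 45) = 12915.

1761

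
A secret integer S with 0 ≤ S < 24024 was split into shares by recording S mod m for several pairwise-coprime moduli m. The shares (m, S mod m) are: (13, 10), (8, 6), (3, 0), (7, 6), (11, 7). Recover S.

The moduli are pairwise coprime; N = 13·8·3·7·11 = 24024.
N/13 = 1848; 1848 ≡ 2 (mod 13); 2·7 ≡ 1, so inverse 7.
N/8 = 3003; 3003 ≡ 3 (mod 8); 3·3 ≡ 1, so inverse 3.
N/3 = 8008; 8008 ≡ 1 (mod 3), inverse 1.
N/7 = 3432; 3432 ≡ 2 (mod 7); 2·4 ≡ 1, so inverse 4.
N/11 = 2184; 2184 ≡ 6 (mod 11); 6·2 ≡ 1, so inverse 2.
S ≡ 10·1848·7 + 6·3003·3 + 0·8008·1 + 6·3432·4 + 7·2184·2 = 296358.
296358 mod 24024 = 8070.

8070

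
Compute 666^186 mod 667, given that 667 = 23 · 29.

Mod 23: 666 ≡ 22; by Fermat, exponent reduces to 186 mod 22 = 10; 22^10 ≡ 1 (mod 23).
Mod 29: 666 ≡ 28; by Fermat, exponent reduces to 186 mod 28 = 18; 28^18 ≡ 1 (mod 29).
Combine by CRT: x ≡ 1 (mod 23), x ≡ 1 (mod 29) ⇒ x ≡ 1 (mod 667).

1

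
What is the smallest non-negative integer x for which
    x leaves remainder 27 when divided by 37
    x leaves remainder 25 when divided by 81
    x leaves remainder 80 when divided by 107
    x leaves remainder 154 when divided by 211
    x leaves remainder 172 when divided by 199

226174219

From x ≡ 27 (mod 37) write x = 27 + 37t. Substituting into x ≡ 25 (mod 81) gives 37t ≡ 79 (mod 81), and since 37⁻¹ ≡ 46 (mod 81), t ≡ 70. Hence x ≡ 27 + 37·70 = 2617 (mod 2997).
From x ≡ 2617 (mod 2997) write x = 2617 + 2997t. Substituting into x ≡ 80 (mod 107) gives 2997t ≡ 31 (mod 107), and since 1⁻¹ ≡ 1 (mod 107), t ≡ 31. Hence x ≡ 2617 + 2997·31 = 95524 (mod 320679).
From x ≡ 95524 (mod 320679) write x = 95524 + 320679t. Substituting into x ≡ 154 (mod 211) gives 320679t ≡ 2 (mod 211), and since 170⁻¹ ≡ 36 (mod 211), t ≡ 72. Hence x ≡ 95524 + 320679·72 = 23184412 (mod 67663269).
From x ≡ 23184412 (mod 67663269) write x = 23184412 + 67663269t. Substituting into x ≡ 172 (mod 199) gives 67663269t ≡ 56 (mod 199), and since 85⁻¹ ≡ 96 (mod 199), t ≡ 3. Hence x ≡ 23184412 + 67663269·3 = 226174219 (mod 13464990531).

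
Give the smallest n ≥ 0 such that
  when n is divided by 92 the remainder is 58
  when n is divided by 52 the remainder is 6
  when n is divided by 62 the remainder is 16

9626

gcd(92, 52) = 4 and 4 | (6 − 58), so the pair is consistent; merging gives n ≡ 58 (mod 1196), where 1196 = lcm(92, 52).
gcd(1196, 62) = 2 and 2 | (16 − 58), so the pair is consistent; merging gives n ≡ 9626 (mod 37076), where 37076 = lcm(1196, 62).
The solution is unique modulo lcm(92, 52, 62) = 37076.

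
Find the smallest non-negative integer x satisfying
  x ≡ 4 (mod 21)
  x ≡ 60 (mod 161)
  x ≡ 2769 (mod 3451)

99397

gcd(21, 161) = 7 and 7 | (60 − 4), so the pair is consistent; merging gives x ≡ 382 (mod 483), where 483 = lcm(21, 161).
gcd(483, 3451) = 7 and 7 | (2769 − 382), so the pair is consistent; merging gives x ≡ 99397 (mod 238119), where 238119 = lcm(483, 3451).
The solution is unique modulo lcm(21, 161, 3451) = 238119.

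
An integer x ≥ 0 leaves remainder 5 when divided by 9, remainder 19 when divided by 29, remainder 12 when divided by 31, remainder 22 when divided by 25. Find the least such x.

201047

The moduli are pairwise coprime; N = 9·29·31·25 = 202275.
N/9 = 22475; 22475 ≡ 2 (mod 9); 2·5 ≡ 1, so inverse 5.
N/29 = 6975; 6975 ≡ 15 (mod 29); 15·2 ≡ 1, so inverse 2.
N/31 = 6525; 6525 ≡ 15 (mod 31); 15·29 ≡ 1, so inverse 29.
N/25 = 8091; 8091 ≡ 16 (mod 25); 16·11 ≡ 1, so inverse 11.
x ≡ 5·22475·5 + 19·6975·2 + 12·6525·29 + 22·8091·11 = 5055647.
5055647 mod 202275 = 201047.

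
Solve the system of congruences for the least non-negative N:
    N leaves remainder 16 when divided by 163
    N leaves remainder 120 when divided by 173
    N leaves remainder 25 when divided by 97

20880

Combine the congruences pairwise.
From N ≡ 16 (mod 163) write N = 16 + 163t. Substituting into N ≡ 120 (mod 173) gives 163t ≡ 104 (mod 173), and since 163⁻¹ ≡ 121 (mod 173), t ≡ 128. Hence N ≡ 16 + 163·128 = 20880 (mod 28199).
From N ≡ 20880 (mod 28199) write N = 20880 + 28199t. Substituting into N ≡ 25 (mod 97) gives 28199t ≡ 0 (mod 97), and since 69⁻¹ ≡ 45 (mod 97), t ≡ 0. Hence N ≡ 20880 + 28199·0 = 20880 (mod 2735303).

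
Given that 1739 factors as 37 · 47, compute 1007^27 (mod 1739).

Mod 37: 1007 ≡ 8; 8^27 ≡ 31 (mod 37).
Mod 47: 1007 ≡ 20; 20^27 ≡ 35 (mod 47).
Combine by CRT: x ≡ 31 (mod 37), x ≡ 35 (mod 47) ⇒ x ≡ 364 (mod 1739).

364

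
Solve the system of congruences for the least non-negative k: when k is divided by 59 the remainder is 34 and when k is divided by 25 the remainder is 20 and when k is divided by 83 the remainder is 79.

66645

The moduli are pairwise coprime; N = 59·25·83 = 122425.
N/59 = 2075; 2075 ≡ 10 (mod 59); 10·6 ≡ 1, so inverse 6.
N/25 = 4897; 4897 ≡ 22 (mod 25); 22·8 ≡ 1, so inverse 8.
N/83 = 1475; 1475 ≡ 64 (mod 83); 64·48 ≡ 1, so inverse 48.
k ≡ 34·2075·6 + 20·4897·8 + 79·1475·48 = 6800020.
6800020 mod 122425 = 66645.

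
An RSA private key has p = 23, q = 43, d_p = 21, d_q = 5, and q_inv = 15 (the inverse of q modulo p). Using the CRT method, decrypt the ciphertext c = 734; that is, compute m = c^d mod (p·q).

931

m₁ = c^(d_p) mod p: c ≡ 21 (mod 23), and 21^21 mod 23 = 11.
m₂ = c^(d_q) mod q: c ≡ 3 (mod 43), and 3^5 mod 43 = 28.
h = q_inv·(m₁ − m₂) mod p = 15·(11 − 28) mod 23 = 21.
m = m₂ + h·q = 28 + 21·43 = 931.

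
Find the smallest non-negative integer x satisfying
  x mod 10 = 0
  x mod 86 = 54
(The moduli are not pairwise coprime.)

Combine the congruences pairwise.
gcd(10, 86) = 2 and 2 | (54 − 0), so the pair is consistent; merging gives x ≡ 140 (mod 430), where 430 = lcm(10, 86).
The solution is unique modulo lcm(10, 86) = 430.

140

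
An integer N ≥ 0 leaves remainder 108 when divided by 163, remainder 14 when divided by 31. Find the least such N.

From N ≡ 108 (mod 163) write N = 108 + 163t. Substituting into N ≡ 14 (mod 31) gives 163t ≡ 30 (mod 31), and since 8⁻¹ ≡ 4 (mod 31), t ≡ 27. Hence N ≡ 108 + 163·27 = 4509 (mod 5053).

4509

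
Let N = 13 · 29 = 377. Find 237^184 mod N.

Mod 13: 237 ≡ 3; by Fermat, exponent reduces to 184 mod 12 = 4; 3^4 ≡ 3 (mod 13).
Mod 29: 237 ≡ 5; by Fermat, exponent reduces to 184 mod 28 = 16; 5^16 ≡ 25 (mod 29).
Combine by CRT: x ≡ 3 (mod 13), x ≡ 25 (mod 29) ⇒ x ≡ 315 (mod 377).

315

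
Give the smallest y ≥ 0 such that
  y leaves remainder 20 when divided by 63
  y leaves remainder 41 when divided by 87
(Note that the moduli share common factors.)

650

Combine the congruences pairwise.
gcd(63, 87) = 3 and 3 | (41 − 20), so the pair is consistent; merging gives y ≡ 650 (mod 1827), where 1827 = lcm(63, 87).
The solution is unique modulo lcm(63, 87) = 1827.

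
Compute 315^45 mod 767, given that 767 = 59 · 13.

Mod 59: 315 ≡ 20; 20^45 ≡ 25 (mod 59).
Mod 13: 315 ≡ 3; by Fermat, exponent reduces to 45 mod 12 = 9; 3^9 ≡ 1 (mod 13).
Combine by CRT: x ≡ 25 (mod 59), x ≡ 1 (mod 13) ⇒ x ≡ 261 (mod 767).

261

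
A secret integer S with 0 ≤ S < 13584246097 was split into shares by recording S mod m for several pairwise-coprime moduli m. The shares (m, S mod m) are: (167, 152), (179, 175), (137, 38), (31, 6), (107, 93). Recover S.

4345966235

The moduli are pairwise coprime; N = 167·179·137·31·107 = 13584246097.
N/167 = 81342791; 81342791 ≡ 97 (mod 167); 97·31 ≡ 1, so inverse 31.
N/179 = 75889643; 75889643 ≡ 87 (mod 179); 87·107 ≡ 1, so inverse 107.
N/137 = 99155081; 99155081 ≡ 98 (mod 137); 98·7 ≡ 1, so inverse 7.
N/31 = 438201487; 438201487 ≡ 26 (mod 31); 26·6 ≡ 1, so inverse 6.
N/107 = 126955571; 126955571 ≡ 71 (mod 107); 71·104 ≡ 1, so inverse 104.
S ≡ 152·81342791·31 + 175·75889643·107 + 38·99155081·7 + 6·438201487·6 + 93·126955571·104 = 3074385584157.
3074385584157 mod 13584246097 = 4345966235.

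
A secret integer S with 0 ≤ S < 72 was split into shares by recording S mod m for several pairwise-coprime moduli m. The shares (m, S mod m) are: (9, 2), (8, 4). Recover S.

Combine the congruences pairwise.
From S ≡ 2 (mod 9) write S = 2 + 9t. Substituting into S ≡ 4 (mod 8) gives 9t ≡ 2 (mod 8), and since 1⁻¹ ≡ 1 (mod 8), t ≡ 2. Hence S ≡ 2 + 9·2 = 20 (mod 72).

20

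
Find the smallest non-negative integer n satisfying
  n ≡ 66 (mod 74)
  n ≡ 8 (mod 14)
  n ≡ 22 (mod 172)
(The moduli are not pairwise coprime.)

gcd(74, 14) = 2 and 2 | (8 − 66), so the pair is consistent; merging gives n ≡ 288 (mod 518), where 518 = lcm(74, 14).
gcd(518, 172) = 2 and 2 | (22 − 288), so the pair is consistent; merging gives n ≡ 20490 (mod 44548), where 44548 = lcm(518, 172).
The solution is unique modulo lcm(74, 14, 172) = 44548.

20490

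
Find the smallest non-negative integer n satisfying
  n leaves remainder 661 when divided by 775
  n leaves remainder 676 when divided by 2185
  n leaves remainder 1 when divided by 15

472636

gcd(775, 2185) = 5 and 5 | (676 − 661), so the pair is consistent; merging gives n ≡ 133961 (mod 338675), where 338675 = lcm(775, 2185).
gcd(338675, 15) = 5 and 5 | (1 − 133961), so the pair is consistent; merging gives n ≡ 472636 (mod 1016025), where 1016025 = lcm(338675, 15).
The solution is unique modulo lcm(775, 2185, 15) = 1016025.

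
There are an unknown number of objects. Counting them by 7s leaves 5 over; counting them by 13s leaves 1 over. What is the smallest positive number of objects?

Combine the congruences pairwise.
From N ≡ 5 (mod 7) write N = 5 + 7t. Substituting into N ≡ 1 (mod 13) gives 7t ≡ 9 (mod 13), and since 7⁻¹ ≡ 2 (mod 13), t ≡ 5. Hence N ≡ 5 + 7·5 = 40 (mod 91).

40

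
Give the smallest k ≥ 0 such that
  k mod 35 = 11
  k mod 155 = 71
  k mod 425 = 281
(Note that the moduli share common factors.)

gcd(35, 155) = 5 and 5 | (71 − 11), so the pair is consistent; merging gives k ≡ 536 (mod 1085), where 1085 = lcm(35, 155).
gcd(1085, 425) = 5 and 5 | (281 − 536), so the pair is consistent; merging gives k ≡ 18981 (mod 92225), where 92225 = lcm(1085, 425).
The solution is unique modulo lcm(35, 155, 425) = 92225.

18981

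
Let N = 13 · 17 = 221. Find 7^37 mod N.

Mod 13: 7 ≡ 7; by Fermat, exponent reduces to 37 mod 12 = 1; 7^1 ≡ 7 (mod 13).
Mod 17: 7 ≡ 7; by Fermat, exponent reduces to 37 mod 16 = 5; 7^5 ≡ 11 (mod 17).
Combine by CRT: x ≡ 7 (mod 13), x ≡ 11 (mod 17) ⇒ x ≡ 215 (mod 221).

215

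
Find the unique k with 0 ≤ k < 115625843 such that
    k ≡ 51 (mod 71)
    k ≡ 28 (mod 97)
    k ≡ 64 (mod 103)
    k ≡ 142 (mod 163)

88899364

Combine the congruences pairwise.
From k ≡ 51 (mod 71) write k = 51 + 71t. Substituting into k ≡ 28 (mod 97) gives 71t ≡ 74 (mod 97), and since 71⁻¹ ≡ 41 (mod 97), t ≡ 27. Hence k ≡ 51 + 71·27 = 1968 (mod 6887).
From k ≡ 1968 (mod 6887) write k = 1968 + 6887t. Substituting into k ≡ 64 (mod 103) gives 6887t ≡ 53 (mod 103), and since 89⁻¹ ≡ 22 (mod 103), t ≡ 33. Hence k ≡ 1968 + 6887·33 = 229239 (mod 709361).
From k ≡ 229239 (mod 709361) write k = 229239 + 709361t. Substituting into k ≡ 142 (mod 163) gives 709361t ≡ 81 (mod 163), and since 148⁻¹ ≡ 76 (mod 163), t ≡ 125. Hence k ≡ 229239 + 709361·125 = 88899364 (mod 115625843).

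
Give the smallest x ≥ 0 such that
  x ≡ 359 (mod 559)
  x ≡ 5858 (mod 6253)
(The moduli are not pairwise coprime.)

gcd(559, 6253) = 13 and 13 | (5858 − 359), so the pair is consistent; merging gives x ≡ 112159 (mod 268879), where 268879 = lcm(559, 6253).
The solution is unique modulo lcm(559, 6253) = 268879.

112159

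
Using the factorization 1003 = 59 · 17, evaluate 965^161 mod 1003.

744

Mod 59: 965 ≡ 21; by Fermat, exponent reduces to 161 mod 58 = 45; 21^45 ≡ 36 (mod 59).
Mod 17: 965 ≡ 13; by Fermat, exponent reduces to 161 mod 16 = 1; 13^1 ≡ 13 (mod 17).
Combine by CRT: x ≡ 36 (mod 59), x ≡ 13 (mod 17) ⇒ x ≡ 744 (mod 1003).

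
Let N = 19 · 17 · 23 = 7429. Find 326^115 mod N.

1047

Mod 19: 326 ≡ 3; by Fermat, exponent reduces to 115 mod 18 = 7; 3^7 ≡ 2 (mod 19).
Mod 17: 326 ≡ 3; by Fermat, exponent reduces to 115 mod 16 = 3; 3^3 ≡ 10 (mod 17).
Mod 23: 326 ≡ 4; by Fermat, exponent reduces to 115 mod 22 = 5; 4^5 ≡ 12 (mod 23).
Combine by CRT: x ≡ 2 (mod 19), x ≡ 10 (mod 17), x ≡ 12 (mod 23) ⇒ x ≡ 1047 (mod 7429).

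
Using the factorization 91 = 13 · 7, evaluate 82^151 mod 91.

82

Mod 13: 82 ≡ 4; by Fermat, exponent reduces to 151 mod 12 = 7; 4^7 ≡ 4 (mod 13).
Mod 7: 82 ≡ 5; by Fermat, exponent reduces to 151 mod 6 = 1; 5^1 ≡ 5 (mod 7).
Combine by CRT: x ≡ 4 (mod 13), x ≡ 5 (mod 7) ⇒ x ≡ 82 (mod 91).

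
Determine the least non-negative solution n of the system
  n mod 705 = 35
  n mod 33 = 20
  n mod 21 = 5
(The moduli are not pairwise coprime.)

gcd(705, 33) = 3 and 3 | (20 − 35), so the pair is consistent; merging gives n ≡ 4970 (mod 7755), where 7755 = lcm(705, 33).
gcd(7755, 21) = 3 and 3 | (5 − 4970), so the pair is consistent; merging gives n ≡ 20480 (mod 54285), where 54285 = lcm(7755, 21).
The solution is unique modulo lcm(705, 33, 21) = 54285.

20480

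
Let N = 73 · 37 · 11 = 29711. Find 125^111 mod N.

25832

Mod 73: 125 ≡ 52; by Fermat, exponent reduces to 111 mod 72 = 39; 52^39 ≡ 63 (mod 73).
Mod 37: 125 ≡ 14; by Fermat, exponent reduces to 111 mod 36 = 3; 14^3 ≡ 6 (mod 37).
Mod 11: 125 ≡ 4; by Fermat, exponent reduces to 111 mod 10 = 1; 4^1 ≡ 4 (mod 11).
Combine by CRT: x ≡ 63 (mod 73), x ≡ 6 (mod 37), x ≡ 4 (mod 11) ⇒ x ≡ 25832 (mod 29711).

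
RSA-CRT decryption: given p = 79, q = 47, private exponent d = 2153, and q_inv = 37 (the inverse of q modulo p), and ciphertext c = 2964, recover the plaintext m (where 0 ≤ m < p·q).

2270

d_p = d mod (p−1) = 2153 mod 78 = 47; d_q = d mod (q−1) = 37.
m₁ = c^(d_p) mod p: c ≡ 41 (mod 79), and 41^47 mod 79 = 58.
m₂ = c^(d_q) mod q: c ≡ 3 (mod 47), and 3^37 mod 47 = 14.
h = q_inv·(m₁ − m₂) mod p = 37·(58 − 14) mod 79 = 48.
m = m₂ + h·q = 14 + 48·47 = 2270.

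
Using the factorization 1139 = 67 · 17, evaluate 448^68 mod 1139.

106

Mod 67: 448 ≡ 46; by Fermat, exponent reduces to 68 mod 66 = 2; 46^2 ≡ 39 (mod 67).
Mod 17: 448 ≡ 6; by Fermat, exponent reduces to 68 mod 16 = 4; 6^4 ≡ 4 (mod 17).
Combine by CRT: x ≡ 39 (mod 67), x ≡ 4 (mod 17) ⇒ x ≡ 106 (mod 1139).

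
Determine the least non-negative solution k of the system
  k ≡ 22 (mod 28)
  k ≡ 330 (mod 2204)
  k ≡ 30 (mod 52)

gcd(28, 2204) = 4 and 4 | (330 − 22), so the pair is consistent; merging gives k ≡ 330 (mod 15428), where 15428 = lcm(28, 2204).
gcd(15428, 52) = 4 and 4 | (30 − 330), so the pair is consistent; merging gives k ≡ 139182 (mod 200564), where 200564 = lcm(15428, 52).
The solution is unique modulo lcm(28, 2204, 52) = 200564.

139182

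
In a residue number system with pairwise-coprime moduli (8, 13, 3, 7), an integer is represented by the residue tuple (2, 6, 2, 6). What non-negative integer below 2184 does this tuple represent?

1826

From x ≡ 2 (mod 8) write x = 2 + 8t. Substituting into x ≡ 6 (mod 13) gives 8t ≡ 4 (mod 13), and since 8⁻¹ ≡ 5 (mod 13), t ≡ 7. Hence x ≡ 2 + 8·7 = 58 (mod 104).
From x ≡ 58 (mod 104) write x = 58 + 104t. Substituting into x ≡ 2 (mod 3) gives 104t ≡ 1 (mod 3), and since 2⁻¹ ≡ 2 (mod 3), t ≡ 2. Hence x ≡ 58 + 104·2 = 266 (mod 312).
From x ≡ 266 (mod 312) write x = 266 + 312t. Substituting into x ≡ 6 (mod 7) gives 312t ≡ 6 (mod 7), and since 4⁻¹ ≡ 2 (mod 7), t ≡ 5. Hence x ≡ 266 + 312·5 = 1826 (mod 2184).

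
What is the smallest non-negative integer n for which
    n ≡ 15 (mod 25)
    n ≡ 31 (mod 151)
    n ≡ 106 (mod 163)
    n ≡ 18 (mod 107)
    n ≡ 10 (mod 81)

2416054240

Combine the congruences pairwise.
From n ≡ 15 (mod 25) write n = 15 + 25t. Substituting into n ≡ 31 (mod 151) gives 25t ≡ 16 (mod 151), and since 25⁻¹ ≡ 145 (mod 151), t ≡ 55. Hence n ≡ 15 + 25·55 = 1390 (mod 3775).
From n ≡ 1390 (mod 3775) write n = 1390 + 3775t. Substituting into n ≡ 106 (mod 163) gives 3775t ≡ 20 (mod 163), and since 26⁻¹ ≡ 69 (mod 163), t ≡ 76. Hence n ≡ 1390 + 3775·76 = 288290 (mod 615325).
From n ≡ 288290 (mod 615325) write n = 288290 + 615325t. Substituting into n ≡ 18 (mod 107) gives 615325t ≡ 93 (mod 107), and since 75⁻¹ ≡ 10 (mod 107), t ≡ 74. Hence n ≡ 288290 + 615325·74 = 45822340 (mod 65839775).
From n ≡ 45822340 (mod 65839775) write n = 45822340 + 65839775t. Substituting into n ≡ 10 (mod 81) gives 65839775t ≡ 18 (mod 81), and since 59⁻¹ ≡ 11 (mod 81), t ≡ 36. Hence n ≡ 45822340 + 65839775·36 = 2416054240 (mod 5333021775).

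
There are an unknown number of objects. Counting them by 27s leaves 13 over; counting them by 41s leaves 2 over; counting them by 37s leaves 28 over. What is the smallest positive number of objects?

37435

The moduli are pairwise coprime; M = 27·41·37 = 40959.
M/27 = 1517; 1517 ≡ 5 (mod 27); 5·11 ≡ 1, so inverse 11.
M/41 = 999; 999 ≡ 15 (mod 41); 15·11 ≡ 1, so inverse 11.
M/37 = 1107; 1107 ≡ 34 (mod 37); 34·12 ≡ 1, so inverse 12.
N ≡ 13·1517·11 + 2·999·11 + 28·1107·12 = 610861.
610861 mod 40959 = 37435.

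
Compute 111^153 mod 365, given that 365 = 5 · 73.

Mod 5: 111 ≡ 1; by Fermat, exponent reduces to 153 mod 4 = 1; 1^1 ≡ 1 (mod 5).
Mod 73: 111 ≡ 38; by Fermat, exponent reduces to 153 mod 72 = 9; 38^9 ≡ 46 (mod 73).
Combine by CRT: x ≡ 1 (mod 5), x ≡ 46 (mod 73) ⇒ x ≡ 46 (mod 365).

46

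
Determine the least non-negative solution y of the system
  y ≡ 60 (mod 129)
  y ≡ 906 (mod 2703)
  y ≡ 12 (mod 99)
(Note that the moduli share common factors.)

Combine the congruences pairwise.
gcd(129, 2703) = 3 and 3 | (906 − 60), so the pair is consistent; merging gives y ≡ 33342 (mod 116229), where 116229 = lcm(129, 2703).
gcd(116229, 99) = 3 and 3 | (12 − 33342), so the pair is consistent; merging gives y ≡ 1311861 (mod 3835557), where 3835557 = lcm(116229, 99).
The solution is unique modulo lcm(129, 2703, 99) = 3835557.

1311861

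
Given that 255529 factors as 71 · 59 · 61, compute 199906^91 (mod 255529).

60704

Mod 71: 199906 ≡ 41; by Fermat, exponent reduces to 91 mod 70 = 21; 41^21 ≡ 70 (mod 71).
Mod 59: 199906 ≡ 14; by Fermat, exponent reduces to 91 mod 58 = 33; 14^33 ≡ 52 (mod 59).
Mod 61: 199906 ≡ 9; by Fermat, exponent reduces to 91 mod 60 = 31; 9^31 ≡ 9 (mod 61).
Combine by CRT: x ≡ 70 (mod 71), x ≡ 52 (mod 59), x ≡ 9 (mod 61) ⇒ x ≡ 60704 (mod 255529).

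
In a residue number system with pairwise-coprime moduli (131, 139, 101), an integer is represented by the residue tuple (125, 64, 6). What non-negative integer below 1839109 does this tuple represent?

The moduli are pairwise coprime; N = 131·139·101 = 1839109.
N/131 = 14039; 14039 ≡ 22 (mod 131); 22·6 ≡ 1, so inverse 6.
N/139 = 13231; 13231 ≡ 26 (mod 139); 26·123 ≡ 1, so inverse 123.
N/101 = 18209; 18209 ≡ 29 (mod 101); 29·7 ≡ 1, so inverse 7.
x ≡ 125·14039·6 + 64·13231·123 + 6·18209·7 = 115448460.
115448460 mod 1839109 = 1423702.

1423702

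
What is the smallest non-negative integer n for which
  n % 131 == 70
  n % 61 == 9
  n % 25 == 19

111944

Combine the congruences pairwise.
From n ≡ 70 (mod 131) write n = 70 + 131t. Substituting into n ≡ 9 (mod 61) gives 131t ≡ 0 (mod 61), and since 9⁻¹ ≡ 34 (mod 61), t ≡ 0. Hence n ≡ 70 + 131·0 = 70 (mod 7991).
From n ≡ 70 (mod 7991) write n = 70 + 7991t. Substituting into n ≡ 19 (mod 25) gives 7991t ≡ 24 (mod 25), and since 16⁻¹ ≡ 11 (mod 25), t ≡ 14. Hence n ≡ 70 + 7991·14 = 111944 (mod 199775).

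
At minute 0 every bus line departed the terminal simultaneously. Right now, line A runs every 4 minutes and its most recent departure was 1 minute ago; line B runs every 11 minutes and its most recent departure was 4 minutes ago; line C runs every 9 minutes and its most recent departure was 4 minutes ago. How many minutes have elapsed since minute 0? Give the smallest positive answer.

Combine the congruences pairwise.
From t ≡ 1 (mod 4) write t = 1 + 4s. Substituting into t ≡ 4 (mod 11) gives 4s ≡ 3 (mod 11), and since 4⁻¹ ≡ 3 (mod 11), s ≡ 9. Hence t ≡ 1 + 4·9 = 37 (mod 44).
From t ≡ 37 (mod 44) write t = 37 + 44s. Substituting into t ≡ 4 (mod 9) gives 44s ≡ 3 (mod 9), and since 8⁻¹ ≡ 8 (mod 9), s ≡ 6. Hence t ≡ 37 + 44·6 = 301 (mod 396).

301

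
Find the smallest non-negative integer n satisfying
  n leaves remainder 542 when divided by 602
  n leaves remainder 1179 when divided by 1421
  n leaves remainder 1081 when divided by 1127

gcd(602, 1421) = 7 and 7 | (1179 − 542), so the pair is consistent; merging gives n ≡ 67966 (mod 122206), where 122206 = lcm(602, 1421).
gcd(122206, 1127) = 49 and 49 | (1081 − 67966), so the pair is consistent; merging gives n ≡ 1656644 (mod 2810738), where 2810738 = lcm(122206, 1127).
The solution is unique modulo lcm(602, 1421, 1127) = 2810738.

1656644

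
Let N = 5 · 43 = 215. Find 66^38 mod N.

186

Mod 5: 66 ≡ 1; by Fermat, exponent reduces to 38 mod 4 = 2; 1^2 ≡ 1 (mod 5).
Mod 43: 66 ≡ 23; 23^38 ≡ 14 (mod 43).
Combine by CRT: x ≡ 1 (mod 5), x ≡ 14 (mod 43) ⇒ x ≡ 186 (mod 215).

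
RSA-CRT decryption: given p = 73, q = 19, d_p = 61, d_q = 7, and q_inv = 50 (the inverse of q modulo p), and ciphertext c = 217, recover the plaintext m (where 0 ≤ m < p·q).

m₁ = c^(d_p) mod p: c ≡ 71 (mod 73), and 71^61 mod 73 = 18.
m₂ = c^(d_q) mod q: c ≡ 8 (mod 19), and 8^7 mod 19 = 8.
h = q_inv·(m₁ − m₂) mod p = 50·(18 − 8) mod 73 = 62.
m = m₂ + h·q = 8 + 62·19 = 1186.

1186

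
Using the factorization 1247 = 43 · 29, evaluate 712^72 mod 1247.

575

Mod 43: 712 ≡ 24; by Fermat, exponent reduces to 72 mod 42 = 30; 24^30 ≡ 16 (mod 43).
Mod 29: 712 ≡ 16; by Fermat, exponent reduces to 72 mod 28 = 16; 16^16 ≡ 24 (mod 29).
Combine by CRT: x ≡ 16 (mod 43), x ≡ 24 (mod 29) ⇒ x ≡ 575 (mod 1247).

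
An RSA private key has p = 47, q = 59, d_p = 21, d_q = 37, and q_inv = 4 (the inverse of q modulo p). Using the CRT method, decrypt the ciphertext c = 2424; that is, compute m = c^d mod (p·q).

m₁ = c^(d_p) mod p: c ≡ 27 (mod 47), and 27^21 mod 47 = 2.
m₂ = c^(d_q) mod q: c ≡ 5 (mod 59), and 5^37 mod 59 = 45.
h = q_inv·(m₁ − m₂) mod p = 4·(2 − 45) mod 47 = 16.
m = m₂ + h·q = 45 + 16·59 = 989.

989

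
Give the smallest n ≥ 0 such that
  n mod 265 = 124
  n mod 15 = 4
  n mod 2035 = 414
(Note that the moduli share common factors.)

Combine the congruences pairwise.
gcd(265, 15) = 5 and 5 | (4 − 124), so the pair is consistent; merging gives n ≡ 124 (mod 795), where 795 = lcm(265, 15).
gcd(795, 2035) = 5 and 5 | (414 − 124), so the pair is consistent; merging gives n ≡ 39079 (mod 323565), where 323565 = lcm(795, 2035).
The solution is unique modulo lcm(265, 15, 2035) = 323565.

39079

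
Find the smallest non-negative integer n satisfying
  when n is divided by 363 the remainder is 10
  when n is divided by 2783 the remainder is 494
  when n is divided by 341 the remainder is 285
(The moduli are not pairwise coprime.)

145210

Combine the congruences pairwise.
gcd(363, 2783) = 121 and 121 | (494 − 10), so the pair is consistent; merging gives n ≡ 3277 (mod 8349), where 8349 = lcm(363, 2783).
gcd(8349, 341) = 11 and 11 | (285 − 3277), so the pair is consistent; merging gives n ≡ 145210 (mod 258819), where 258819 = lcm(8349, 341).
The solution is unique modulo lcm(363, 2783, 341) = 258819.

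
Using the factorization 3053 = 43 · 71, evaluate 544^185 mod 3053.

1809

Mod 43: 544 ≡ 28; by Fermat, exponent reduces to 185 mod 42 = 17; 28^17 ≡ 3 (mod 43).
Mod 71: 544 ≡ 47; by Fermat, exponent reduces to 185 mod 70 = 45; 47^45 ≡ 34 (mod 71).
Combine by CRT: x ≡ 3 (mod 43), x ≡ 34 (mod 71) ⇒ x ≡ 1809 (mod 3053).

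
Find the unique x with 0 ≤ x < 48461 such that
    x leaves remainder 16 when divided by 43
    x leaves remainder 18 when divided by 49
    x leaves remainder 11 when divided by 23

Combine the congruences pairwise.
From x ≡ 16 (mod 43) write x = 16 + 43t. Substituting into x ≡ 18 (mod 49) gives 43t ≡ 2 (mod 49), and since 43⁻¹ ≡ 8 (mod 49), t ≡ 16. Hence x ≡ 16 + 43·16 = 704 (mod 2107).
From x ≡ 704 (mod 2107) write x = 704 + 2107t. Substituting into x ≡ 11 (mod 23) gives 2107t ≡ 20 (mod 23), and since 14⁻¹ ≡ 5 (mod 23), t ≡ 8. Hence x ≡ 704 + 2107·8 = 17560 (mod 48461).

17560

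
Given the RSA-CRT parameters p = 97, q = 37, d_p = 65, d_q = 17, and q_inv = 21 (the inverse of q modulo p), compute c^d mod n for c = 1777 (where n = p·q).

m₁ = c^(d_p) mod p: c ≡ 31 (mod 97), and 31^65 mod 97 = 48.
m₂ = c^(d_q) mod q: c ≡ 1 (mod 37), and 1^17 mod 37 = 1.
h = q_inv·(m₁ − m₂) mod p = 21·(48 − 1) mod 97 = 17.
m = m₂ + h·q = 1 + 17·37 = 630.

630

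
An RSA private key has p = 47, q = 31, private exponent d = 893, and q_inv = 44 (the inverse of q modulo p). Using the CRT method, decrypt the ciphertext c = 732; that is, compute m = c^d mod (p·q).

474

d_p = d mod (p−1) = 893 mod 46 = 19; d_q = d mod (q−1) = 23.
m₁ = c^(d_p) mod p: c ≡ 27 (mod 47), and 27^19 mod 47 = 4.
m₂ = c^(d_q) mod q: c ≡ 19 (mod 31), and 19^23 mod 31 = 9.
h = q_inv·(m₁ − m₂) mod p = 44·(4 − 9) mod 47 = 15.
m = m₂ + h·q = 9 + 15·31 = 474.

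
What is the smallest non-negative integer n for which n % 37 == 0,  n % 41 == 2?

Combine the congruences pairwise.
From n ≡ 0 (mod 37) write n = 0 + 37t. Substituting into n ≡ 2 (mod 41) gives 37t ≡ 2 (mod 41), and since 37⁻¹ ≡ 10 (mod 41), t ≡ 20. Hence n ≡ 0 + 37·20 = 740 (mod 1517).

740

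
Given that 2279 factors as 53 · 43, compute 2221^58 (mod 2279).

361

Mod 53: 2221 ≡ 48; by Fermat, exponent reduces to 58 mod 52 = 6; 48^6 ≡ 43 (mod 53).
Mod 43: 2221 ≡ 28; by Fermat, exponent reduces to 58 mod 42 = 16; 28^16 ≡ 17 (mod 43).
Combine by CRT: x ≡ 43 (mod 53), x ≡ 17 (mod 43) ⇒ x ≡ 361 (mod 2279).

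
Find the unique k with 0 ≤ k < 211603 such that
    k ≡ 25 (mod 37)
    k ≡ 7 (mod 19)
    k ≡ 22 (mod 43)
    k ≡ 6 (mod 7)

156757

The moduli are pairwise coprime; N = 37·19·43·7 = 211603.
N/37 = 5719; 5719 ≡ 21 (mod 37); 21·30 ≡ 1, so inverse 30.
N/19 = 11137; 11137 ≡ 3 (mod 19); 3·13 ≡ 1, so inverse 13.
N/43 = 4921; 4921 ≡ 19 (mod 43); 19·34 ≡ 1, so inverse 34.
N/7 = 30229; 30229 ≡ 3 (mod 7); 3·5 ≡ 1, so inverse 5.
k ≡ 25·5719·30 + 7·11137·13 + 22·4921·34 + 6·30229·5 = 9890495.
9890495 mod 211603 = 156757.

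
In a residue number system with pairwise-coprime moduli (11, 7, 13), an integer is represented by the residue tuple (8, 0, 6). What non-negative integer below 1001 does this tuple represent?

The moduli are pairwise coprime; N = 11·7·13 = 1001.
N/11 = 91; 91 ≡ 3 (mod 11); 3·4 ≡ 1, so inverse 4.
N/7 = 143; 143 ≡ 3 (mod 7); 3·5 ≡ 1, so inverse 5.
N/13 = 77; 77 ≡ 12 (mod 13); 12·12 ≡ 1, so inverse 12.
x ≡ 8·91·4 + 0·143·5 + 6·77·12 = 8456.
8456 mod 1001 = 448.

448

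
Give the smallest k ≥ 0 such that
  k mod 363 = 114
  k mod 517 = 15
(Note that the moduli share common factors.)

gcd(363, 517) = 11 and 11 | (15 − 114), so the pair is consistent; merging gives k ≡ 1566 (mod 17061), where 17061 = lcm(363, 517).
The solution is unique modulo lcm(363, 517) = 17061.

1566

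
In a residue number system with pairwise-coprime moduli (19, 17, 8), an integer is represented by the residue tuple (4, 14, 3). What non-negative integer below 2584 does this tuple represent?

99

Combine the congruences pairwise.
From x ≡ 4 (mod 19) write x = 4 + 19t. Substituting into x ≡ 14 (mod 17) gives 19t ≡ 10 (mod 17), and since 2⁻¹ ≡ 9 (mod 17), t ≡ 5. Hence x ≡ 4 + 19·5 = 99 (mod 323).
From x ≡ 99 (mod 323) write x = 99 + 323t. Substituting into x ≡ 3 (mod 8) gives 323t ≡ 0 (mod 8), and since 3⁻¹ ≡ 3 (mod 8), t ≡ 0. Hence x ≡ 99 + 323·0 = 99 (mod 2584).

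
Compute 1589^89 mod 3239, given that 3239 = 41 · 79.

Mod 41: 1589 ≡ 31; by Fermat, exponent reduces to 89 mod 40 = 9; 31^9 ≡ 4 (mod 41).
Mod 79: 1589 ≡ 9; by Fermat, exponent reduces to 89 mod 78 = 11; 9^11 ≡ 51 (mod 79).
Combine by CRT: x ≡ 4 (mod 41), x ≡ 51 (mod 79) ⇒ x ≡ 209 (mod 3239).

209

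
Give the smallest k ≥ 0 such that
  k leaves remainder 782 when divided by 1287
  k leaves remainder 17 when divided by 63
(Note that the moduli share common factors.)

3356

Combine the congruences pairwise.
gcd(1287, 63) = 9 and 9 | (17 − 782), so the pair is consistent; merging gives k ≡ 3356 (mod 9009), where 9009 = lcm(1287, 63).
The solution is unique modulo lcm(1287, 63) = 9009.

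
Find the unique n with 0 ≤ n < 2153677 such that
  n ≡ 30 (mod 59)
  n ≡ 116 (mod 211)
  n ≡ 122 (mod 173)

198034

Combine the congruences pairwise.
From n ≡ 30 (mod 59) write n = 30 + 59t. Substituting into n ≡ 116 (mod 211) gives 59t ≡ 86 (mod 211), and since 59⁻¹ ≡ 93 (mod 211), t ≡ 191. Hence n ≡ 30 + 59·191 = 11299 (mod 12449).
From n ≡ 11299 (mod 12449) write n = 11299 + 12449t. Substituting into n ≡ 122 (mod 173) gives 12449t ≡ 68 (mod 173), and since 166⁻¹ ≡ 74 (mod 173), t ≡ 15. Hence n ≡ 11299 + 12449·15 = 198034 (mod 2153677).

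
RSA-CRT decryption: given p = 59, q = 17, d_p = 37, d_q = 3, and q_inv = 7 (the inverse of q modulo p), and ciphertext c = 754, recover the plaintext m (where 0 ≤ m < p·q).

m₁ = c^(d_p) mod p: c ≡ 46 (mod 59), and 46^37 mod 59 = 25.
m₂ = c^(d_q) mod q: c ≡ 6 (mod 17), and 6^3 mod 17 = 12.
h = q_inv·(m₁ − m₂) mod p = 7·(25 − 12) mod 59 = 32.
m = m₂ + h·q = 12 + 32·17 = 556.

556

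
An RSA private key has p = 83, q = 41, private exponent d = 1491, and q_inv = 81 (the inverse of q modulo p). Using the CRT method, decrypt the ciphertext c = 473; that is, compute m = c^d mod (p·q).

827

d_p = d mod (p−1) = 1491 mod 82 = 15; d_q = d mod (q−1) = 11.
m₁ = c^(d_p) mod p: c ≡ 58 (mod 83), and 58^15 mod 83 = 80.
m₂ = c^(d_q) mod q: c ≡ 22 (mod 41), and 22^11 mod 41 = 7.
h = q_inv·(m₁ − m₂) mod p = 81·(80 − 7) mod 83 = 20.
m = m₂ + h·q = 7 + 20·41 = 827.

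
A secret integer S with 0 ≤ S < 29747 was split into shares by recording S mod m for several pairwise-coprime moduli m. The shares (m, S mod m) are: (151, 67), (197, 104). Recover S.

10939

From S ≡ 67 (mod 151) write S = 67 + 151t. Substituting into S ≡ 104 (mod 197) gives 151t ≡ 37 (mod 197), and since 151⁻¹ ≡ 167 (mod 197), t ≡ 72. Hence S ≡ 67 + 151·72 = 10939 (mod 29747).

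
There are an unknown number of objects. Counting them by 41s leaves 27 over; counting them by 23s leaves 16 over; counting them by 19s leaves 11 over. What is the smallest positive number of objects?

1626

From N ≡ 27 (mod 41) write N = 27 + 41t. Substituting into N ≡ 16 (mod 23) gives 41t ≡ 12 (mod 23), and since 18⁻¹ ≡ 9 (mod 23), t ≡ 16. Hence N ≡ 27 + 41·16 = 683 (mod 943).
From N ≡ 683 (mod 943) write N = 683 + 943t. Substituting into N ≡ 11 (mod 19) gives 943t ≡ 12 (mod 19), and since 12⁻¹ ≡ 8 (mod 19), t ≡ 1. Hence N ≡ 683 + 943·1 = 1626 (mod 17917).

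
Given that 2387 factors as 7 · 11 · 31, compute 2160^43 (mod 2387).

Mod 7: 2160 ≡ 4; by Fermat, exponent reduces to 43 mod 6 = 1; 4^1 ≡ 4 (mod 7).
Mod 11: 2160 ≡ 4; by Fermat, exponent reduces to 43 mod 10 = 3; 4^3 ≡ 9 (mod 11).
Mod 31: 2160 ≡ 21; by Fermat, exponent reduces to 43 mod 30 = 13; 21^13 ≡ 22 (mod 31).
Combine by CRT: x ≡ 4 (mod 7), x ≡ 9 (mod 11), x ≡ 22 (mod 31) ⇒ x ≡ 53 (mod 2387).

53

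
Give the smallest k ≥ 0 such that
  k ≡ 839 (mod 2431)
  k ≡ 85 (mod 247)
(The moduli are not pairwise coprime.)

gcd(2431, 247) = 13 and 13 | (85 − 839), so the pair is consistent; merging gives k ≡ 32442 (mod 46189), where 46189 = lcm(2431, 247).
The solution is unique modulo lcm(2431, 247) = 46189.

32442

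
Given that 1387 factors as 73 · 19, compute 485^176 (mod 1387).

Mod 73: 485 ≡ 47; by Fermat, exponent reduces to 176 mod 72 = 32; 47^32 ≡ 55 (mod 73).
Mod 19: 485 ≡ 10; by Fermat, exponent reduces to 176 mod 18 = 14; 10^14 ≡ 16 (mod 19).
Combine by CRT: x ≡ 55 (mod 73), x ≡ 16 (mod 19) ⇒ x ≡ 1004 (mod 1387).

1004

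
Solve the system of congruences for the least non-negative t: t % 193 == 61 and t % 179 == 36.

2184

From t ≡ 61 (mod 193) write t = 61 + 193s. Substituting into t ≡ 36 (mod 179) gives 193s ≡ 154 (mod 179), and since 14⁻¹ ≡ 64 (mod 179), s ≡ 11. Hence t ≡ 61 + 193·11 = 2184 (mod 34547).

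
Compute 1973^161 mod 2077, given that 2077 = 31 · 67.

38

Mod 31: 1973 ≡ 20; by Fermat, exponent reduces to 161 mod 30 = 11; 20^11 ≡ 7 (mod 31).
Mod 67: 1973 ≡ 30; by Fermat, exponent reduces to 161 mod 66 = 29; 30^29 ≡ 38 (mod 67).
Combine by CRT: x ≡ 7 (mod 31), x ≡ 38 (mod 67) ⇒ x ≡ 38 (mod 2077).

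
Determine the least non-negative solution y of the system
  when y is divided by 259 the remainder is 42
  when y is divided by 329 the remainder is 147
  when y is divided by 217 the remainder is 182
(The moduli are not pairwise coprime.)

54432

gcd(259, 329) = 7 and 7 | (147 − 42), so the pair is consistent; merging gives y ≡ 5740 (mod 12173), where 12173 = lcm(259, 329).
gcd(12173, 217) = 7 and 7 | (182 − 5740), so the pair is consistent; merging gives y ≡ 54432 (mod 377363), where 377363 = lcm(12173, 217).
The solution is unique modulo lcm(259, 329, 217) = 377363.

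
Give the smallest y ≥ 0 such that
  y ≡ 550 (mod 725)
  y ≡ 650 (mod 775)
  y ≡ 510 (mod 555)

Combine the congruences pairwise.
gcd(725, 775) = 25 and 25 | (650 − 550), so the pair is consistent; merging gives y ≡ 21575 (mod 22475), where 22475 = lcm(725, 775).
gcd(22475, 555) = 5 and 5 | (510 − 21575), so the pair is consistent; merging gives y ≡ 2291550 (mod 2494725), where 2494725 = lcm(22475, 555).
The solution is unique modulo lcm(725, 775, 555) = 2494725.

2291550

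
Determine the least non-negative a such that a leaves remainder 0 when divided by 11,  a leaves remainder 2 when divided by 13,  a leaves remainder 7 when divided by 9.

1276

The moduli are pairwise coprime; N = 11·13·9 = 1287.
N/11 = 117; 117 ≡ 7 (mod 11); 7·8 ≡ 1, so inverse 8.
N/13 = 99; 99 ≡ 8 (mod 13); 8·5 ≡ 1, so inverse 5.
N/9 = 143; 143 ≡ 8 (mod 9); 8·8 ≡ 1, so inverse 8.
a ≡ 0·117·8 + 2·99·5 + 7·143·8 = 8998.
8998 mod 1287 = 1276.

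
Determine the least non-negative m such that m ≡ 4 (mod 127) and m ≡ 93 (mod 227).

1909

Combine the congruences pairwise.
From m ≡ 4 (mod 127) write m = 4 + 127t. Substituting into m ≡ 93 (mod 227) gives 127t ≡ 89 (mod 227), and since 127⁻¹ ≡ 143 (mod 227), t ≡ 15. Hence m ≡ 4 + 127·15 = 1909 (mod 28829).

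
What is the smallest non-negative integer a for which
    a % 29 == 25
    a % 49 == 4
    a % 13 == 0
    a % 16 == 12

From a ≡ 25 (mod 29) write a = 25 + 29t. Substituting into a ≡ 4 (mod 49) gives 29t ≡ 28 (mod 49), and since 29⁻¹ ≡ 22 (mod 49), t ≡ 28. Hence a ≡ 25 + 29·28 = 837 (mod 1421).
From a ≡ 837 (mod 1421) write a = 837 + 1421t. Substituting into a ≡ 0 (mod 13) gives 1421t ≡ 8 (mod 13), and since 4⁻¹ ≡ 10 (mod 13), t ≡ 2. Hence a ≡ 837 + 1421·2 = 3679 (mod 18473).
From a ≡ 3679 (mod 18473) write a = 3679 + 18473t. Substituting into a ≡ 12 (mod 16) gives 18473t ≡ 13 (mod 16), and since 9⁻¹ ≡ 9 (mod 16), t ≡ 5. Hence a ≡ 3679 + 18473·5 = 96044 (mod 295568).

96044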